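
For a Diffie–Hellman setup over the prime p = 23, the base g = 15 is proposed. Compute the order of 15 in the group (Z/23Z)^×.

22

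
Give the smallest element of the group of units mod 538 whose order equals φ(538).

φ(538) = φ(2)·φ(269) = 1·268 = 268 = 2^2 · 67.
g is a primitive root iff g^(268/q) ≢ 1 (mod 538) for each prime q ∈ {2, 67}.
g = 2: gcd(2, 538) = 2 > 1, not a unit — skip.
g = 3: 3^134 ≡ 537; 3^4 ≡ 81 — none is 1, so 3 is a primitive root.
So 3 is the smallest generator of (Z/538Z)^×.

3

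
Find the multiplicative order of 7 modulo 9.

3

Since 7 ∈ (Z/9Z)^×, its order divides φ(9) = φ(3^2) = 3·(3−1) = 6 = 2 · 3.
Divisors of 6: 1, 2, 3, 6.
Check 7^d mod 9 for each divisor in increasing order:
7^1 ≡ 7
7^2 ≡ 4
7^3 ≡ 1
Therefore the multiplicative order of 7 modulo 9 is 3.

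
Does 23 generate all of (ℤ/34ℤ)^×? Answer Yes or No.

φ(34) = φ(2)·φ(17) = 1·16 = 16 = 2^4.
An element g generates (Z/34Z)^× iff g^(16/q) ≢ 1 (mod 34) for each prime q ∈ {2}.
23^8 ≡ 33 (mod 34)  [q = 2: ≢ 1 ✓]
None equal 1, so ord_34(23) = 16: 23 is a primitive root.

Yes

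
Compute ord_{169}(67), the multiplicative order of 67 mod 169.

The order of 67 must divide φ(169) = φ(13^2) = 13·(13−1) = 156 = 2^2 · 3 · 13.
Divisors of 156: 1, 2, 3, 4, 6, 12, 13, 26, 39, 52, 78, 156.
Compute 67^d (mod 169) for the divisors d until we hit 1:
67^1 ≡ 67 (mod 169)
67^2 ≡ 95 (mod 169)
67^3 ≡ 112 (mod 169)
67^4 ≡ 68 (mod 169)
67^6 ≡ 38 (mod 169)
67^12 ≡ 92 (mod 169)
67^13 ≡ 80 (mod 169)
67^26 ≡ 147 (mod 169)
67^39 ≡ 99 (mod 169)
67^52 ≡ 146 (mod 169)
67^78 ≡ 168 (mod 169)
67^156 ≡ 1 (mod 169) ✓
So ord_169(67) = 156.

156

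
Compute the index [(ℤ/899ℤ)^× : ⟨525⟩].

The order of 525 must divide φ(899) = φ(29·31) = (29−1)·(31−1) = 28·30 = 840 = 2^3 · 3 · 5 · 7.
Divisors of 840: 1, 2, 3, 4, 5, 6, 7, 8, 10, 12, 14, 15, 20, 21, 24, 28, 30, 35, 40, 42, 56, 60, 70, 84, 105, 120, 140, 168, 210, 280, 420, 840.
Check 525^d mod 899 for each divisor in increasing order:
525^1 ≡ 525 (mod 899)
525^2 ≡ 531 (mod 899)
525^3 ≡ 85 (mod 899)
525^4 ≡ 574 (mod 899)
525^5 ≡ 185 (mod 899)
525^6 ≡ 33 (mod 899)
525^7 ≡ 244 (mod 899)
525^8 ≡ 442 (mod 899)
525^10 ≡ 63 (mod 899)
525^12 ≡ 190 (mod 899)
525^14 ≡ 202 (mod 899)
525^15 ≡ 867 (mod 899)
525^20 ≡ 373 (mod 899)
525^21 ≡ 742 (mod 899)
525^24 ≡ 140 (mod 899)
525^28 ≡ 349 (mod 899)
525^30 ≡ 125 (mod 899)
525^35 ≡ 650 (mod 899)
525^40 ≡ 683 (mod 899)
525^42 ≡ 376 (mod 899)
525^56 ≡ 436 (mod 899)
525^60 ≡ 342 (mod 899)
525^70 ≡ 869 (mod 899)
525^84 ≡ 233 (mod 899)
525^105 ≡ 278 (mod 899)
525^120 ≡ 94 (mod 899)
525^140 ≡ 1 (mod 899) ✓
Thus |⟨525⟩| = ord(525) = 140.
Index = |(Z/899Z)^×| / |⟨525⟩| = 840 / 140 = 6.

6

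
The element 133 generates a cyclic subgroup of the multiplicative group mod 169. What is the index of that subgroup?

4

ord(133) | φ(169) = φ(13^2) = 13·(13−1) = 156 = 2^2 · 3 · 13.
Divisors of 156: 1, 2, 3, 4, 6, 12, 13, 26, 39, 52, 78, 156.
Compute 133^d (mod 169) for the divisors d until we hit 1:
133^1 ≡ 133 (mod 169)
133^2 ≡ 113 (mod 169)
133^3 ≡ 157 (mod 169)
133^4 ≡ 94 (mod 169)
133^6 ≡ 144 (mod 169)
133^12 ≡ 118 (mod 169)
133^13 ≡ 146 (mod 169)
133^26 ≡ 22 (mod 169)
133^39 ≡ 1 (mod 169) ✓
Thus |⟨133⟩| = ord(133) = 39.
[(Z/169Z)^× : ⟨133⟩] = 156/39 = 4.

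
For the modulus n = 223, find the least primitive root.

3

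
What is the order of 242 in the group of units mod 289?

68

The order of 242 must divide φ(289) = φ(17^2) = 17·(17−1) = 272 = 2^4 · 17.
Divisors of 272: 1, 2, 4, 8, 16, 17, 34, 68, 136, 272.
Compute 242^d (mod 289) for the divisors d until we hit 1:
242^1 ≡ 242
242^2 ≡ 186
242^4 ≡ 205
242^8 ≡ 120
242^16 ≡ 239
242^17 ≡ 38
242^34 ≡ 288
242^68 ≡ 1
So ord_289(242) = 68.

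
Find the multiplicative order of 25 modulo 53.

26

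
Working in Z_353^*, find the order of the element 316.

352

ord(316) | φ(353) = 353 − 1 = 352 = 2^5 · 11.
Divisors of 352: 1, 2, 4, 8, 11, 16, 22, 32, 44, 88, 176, 352.
Compute 316^d (mod 353) for the divisors d until we hit 1:
316^1 ≡ 316
316^2 ≡ 310
316^4 ≡ 84
316^8 ≡ 349
316^11 ≡ 343
316^16 ≡ 16
316^22 ≡ 100
316^32 ≡ 256
316^44 ≡ 116
316^88 ≡ 42
316^176 ≡ 352
316^352 ≡ 1
Therefore the multiplicative order of 316 modulo 353 is 352.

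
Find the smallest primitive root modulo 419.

2

φ(419) = 419 − 1 = 418 = 2 · 11 · 19.
Test candidates g = 2, 3, … against the prime factors q ∈ {2, 11, 19} of φ(419): g is a generator iff g^(418/q) ≢ 1 for every such q.
g = 2: 2^209 ≡ 418; 2^38 ≡ 334; 2^22 ≡ 114 — none is 1, so 2 is a primitive root.
The smallest primitive root modulo 419 is 2.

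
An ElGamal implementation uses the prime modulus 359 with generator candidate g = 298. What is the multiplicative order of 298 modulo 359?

179

The order of 298 must divide φ(359) = 359 − 1 = 358 = 2 · 179.
Divisors of 358: 1, 2, 179, 358.
Compute 298^d (mod 359) for the divisors d until we hit 1:
298^1 ≡ 298
298^2 ≡ 131
298^179 ≡ 1
Hence ord(298) = 179.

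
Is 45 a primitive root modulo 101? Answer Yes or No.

No

φ(101) = 101 − 1 = 100 = 2^2 · 5^2.
45 is a primitive root mod 101 iff 45^(φ(101)/q) ≢ 1 for every prime q | φ(101), i.e. q ∈ {2, 5}.
45^50 ≡ 1 (mod 101)  [q = 2: ≡ 1 ✗]
45^20 ≡ 36 (mod 101)  [q = 5: ≢ 1 ✓]
Since 45^50 ≡ 1, the order of 45 divides 50 < 100, so 45 is not a primitive root.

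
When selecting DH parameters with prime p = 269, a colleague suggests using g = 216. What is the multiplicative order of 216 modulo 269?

134

The order of 216 must divide φ(269) = 269 − 1 = 268 = 2^2 · 67.
Divisors of 268: 1, 2, 4, 67, 134, 268.
Test each divisor d:
216^1 ≡ 216 (mod 269)
216^2 ≡ 119 (mod 269)
216^4 ≡ 173 (mod 269)
216^67 ≡ 268 (mod 269)
216^134 ≡ 1 (mod 269) ✓
The smallest such exponent is 134, so the order of 216 is 134.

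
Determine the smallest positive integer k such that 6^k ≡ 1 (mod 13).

12

ord(6) | φ(13) = 13 − 1 = 12 = 2^2 · 3.
Divisors of 12: 1, 2, 3, 4, 6, 12.
Test each divisor d:
6^1 ≡ 6 (mod 13)
6^2 ≡ 10 (mod 13)
6^3 ≡ 8 (mod 13)
6^4 ≡ 9 (mod 13)
6^6 ≡ 12 (mod 13)
6^12 ≡ 1 (mod 13) ✓
Hence ord(6) = 12.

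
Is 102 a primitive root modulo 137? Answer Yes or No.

Yes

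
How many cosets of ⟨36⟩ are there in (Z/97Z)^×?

16

Since 36 ∈ (Z/97Z)^×, its order divides φ(97) = 97 − 1 = 96 = 2^5 · 3.
Divisors of 96: 1, 2, 3, 4, 6, 8, 12, 16, 24, 32, 48, 96.
Check 36^d mod 97 for each divisor in increasing order:
36^1 ≡ 36 (mod 97)
36^2 ≡ 35 (mod 97)
36^3 ≡ 96 (mod 97)
36^4 ≡ 61 (mod 97)
36^6 ≡ 1 (mod 97) ✓
The order of 36 is 6, so the subgroup it generates has 6 elements.
[(Z/97Z)^× : ⟨36⟩] = 96/6 = 16.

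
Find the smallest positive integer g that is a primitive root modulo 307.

5

φ(307) = 307 − 1 = 306 = 2 · 3^2 · 17.
Test candidates g = 2, 3, … against the prime factors q ∈ {2, 3, 17} of φ(307): g is a generator iff g^(306/q) ≢ 1 for every such q.
g = 2: 2^153 ≡ 306; 2^102 ≡ 1 — hits 1, so not a primitive root.
g = 3: 3^153 ≡ 306; 3^102 ≡ 1 — hits 1, so not a primitive root.
g = 4: 4^153 ≡ 1 — hits 1, so not a primitive root.
g = 5: 5^153 ≡ 306; 5^102 ≡ 289; 5^18 ≡ 81 — none is 1, so 5 is a primitive root.
Hence the least primitive root of 307 is 5.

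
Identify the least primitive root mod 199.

3

φ(199) = 199 − 1 = 198 = 2 · 3^2 · 11.
g is a primitive root iff g^(198/q) ≢ 1 (mod 199) for each prime q ∈ {2, 3, 11}.
g = 2: 2^99 ≡ 1 — hits 1, so not a primitive root.
g = 3: 3^99 ≡ 198; 3^66 ≡ 106; 3^18 ≡ 125 — none is 1, so 3 is a primitive root.
So 3 is the smallest generator of (Z/199Z)^×.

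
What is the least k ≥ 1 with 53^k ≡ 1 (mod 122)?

ord(53) | φ(122) = φ(2)·φ(61) = 1·60 = 60 = 2^2 · 3 · 5.
Divisors of 60: 1, 2, 3, 4, 5, 6, 10, 12, 15, 20, 30, 60.
Test each divisor d:
53^1 ≡ 53 (mod 122)
53^2 ≡ 3 (mod 122)
53^3 ≡ 37 (mod 122)
53^4 ≡ 9 (mod 122)
53^5 ≡ 111 (mod 122)
53^6 ≡ 27 (mod 122)
53^10 ≡ 121 (mod 122)
53^12 ≡ 119 (mod 122)
53^15 ≡ 11 (mod 122)
53^20 ≡ 1 (mod 122) ✓
The smallest such exponent is 20, so the order of 53 is 20.

20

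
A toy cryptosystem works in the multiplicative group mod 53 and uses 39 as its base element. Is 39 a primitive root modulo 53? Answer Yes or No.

φ(53) = 53 − 1 = 52 = 2^2 · 13.
An element g generates (Z/53Z)^× iff g^(52/q) ≢ 1 (mod 53) for each prime q ∈ {2, 13}.
39^26 ≡ 52 (mod 53)  [q = 2: ≢ 1 ✓]
39^4 ≡ 44 (mod 53)  [q = 13: ≢ 1 ✓]
All checks pass, so 39 has order 52 and is a primitive root modulo 53.

Yes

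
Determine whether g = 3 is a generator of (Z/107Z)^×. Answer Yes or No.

No

φ(107) = 107 − 1 = 106 = 2 · 53.
An element g generates (Z/107Z)^× iff g^(106/q) ≢ 1 (mod 107) for each prime q ∈ {2, 53}.
3^53 ≡ 1 (mod 107)  [q = 2: ≡ 1 ✗]
3^2 ≡ 9 (mod 107)  [q = 53: ≢ 1 ✓]
The check at q = 2 fails, so 3 generates a proper subgroup.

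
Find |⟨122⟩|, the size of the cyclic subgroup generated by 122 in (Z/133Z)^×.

6

By Lagrange's theorem, ord_133(122) divides φ(133) = φ(7·19) = (7−1)·(19−1) = 6·18 = 108 = 2^2 · 3^3.
Divisors of 108: 1, 2, 3, 4, 6, 9, 12, 18, 27, 36, 54, 108.
Test each divisor d:
122^1 ≡ 122 (mod 133)
122^2 ≡ 121 (mod 133)
122^3 ≡ 132 (mod 133)
122^4 ≡ 11 (mod 133)
122^6 ≡ 1 (mod 133) ✓
Hence ord(122) = 6.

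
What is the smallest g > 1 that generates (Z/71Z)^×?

7

φ(71) = 71 − 1 = 70 = 2 · 5 · 7.
Test candidates g = 2, 3, … against the prime factors q ∈ {2, 5, 7} of φ(71): g is a generator iff g^(70/q) ≢ 1 for every such q.
g = 2: 2^35 ≡ 1 — hits 1, so not a primitive root.
g = 3: 3^35 ≡ 1 — hits 1, so not a primitive root.
g = 4: 4^35 ≡ 1 — hits 1, so not a primitive root.
g = 5: 5^35 ≡ 1 — hits 1, so not a primitive root.
g = 6: 6^35 ≡ 1 — hits 1, so not a primitive root.
g = 7: 7^35 ≡ 70; 7^14 ≡ 54; 7^10 ≡ 45 — none is 1, so 7 is a primitive root.
The smallest primitive root modulo 71 is 7.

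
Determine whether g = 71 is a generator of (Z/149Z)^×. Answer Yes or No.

Yes

φ(149) = 149 − 1 = 148 = 2^2 · 37.
An element g generates (Z/149Z)^× iff g^(148/q) ≢ 1 (mod 149) for each prime q ∈ {2, 37}.
71^74 ≡ 148 (mod 149)  [q = 2: ≢ 1 ✓]
71^4 ≡ 29 (mod 149)  [q = 37: ≢ 1 ✓]
Every test exponent gives a nontrivial residue, hence 71 generates the full group.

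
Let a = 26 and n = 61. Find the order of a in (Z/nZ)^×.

60

The order of 26 must divide φ(61) = 61 − 1 = 60 = 2^2 · 3 · 5.
Divisors of 60: 1, 2, 3, 4, 5, 6, 10, 12, 15, 20, 30, 60.
Test each divisor d:
26^1 ≡ 26 (mod 61)
26^2 ≡ 5 (mod 61)
26^3 ≡ 8 (mod 61)
26^4 ≡ 25 (mod 61)
26^5 ≡ 40 (mod 61)
26^6 ≡ 3 (mod 61)
26^10 ≡ 14 (mod 61)
26^12 ≡ 9 (mod 61)
26^15 ≡ 11 (mod 61)
26^20 ≡ 13 (mod 61)
26^30 ≡ 60 (mod 61)
26^60 ≡ 1 (mod 61) ✓
So ord_61(26) = 60.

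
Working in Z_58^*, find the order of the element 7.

7

ord(7) | φ(58) = φ(2)·φ(29) = 1·28 = 28 = 2^2 · 7.
Divisors of 28: 1, 2, 4, 7, 14, 28.
Evaluate successive powers at the divisors of 28:
7^1 ≡ 7
7^2 ≡ 49
7^4 ≡ 23
7^7 ≡ 1
Therefore the multiplicative order of 7 modulo 58 is 7.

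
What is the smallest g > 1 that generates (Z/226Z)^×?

3

φ(226) = φ(2)·φ(113) = 1·112 = 112 = 2^4 · 7.
g is a primitive root iff g^(112/q) ≢ 1 (mod 226) for each prime q ∈ {2, 7}.
g = 2: gcd(2, 226) = 2 > 1, not a unit — skip.
g = 3: 3^56 ≡ 225; 3^16 ≡ 49 — none is 1, so 3 is a primitive root.
So 3 is the smallest generator of (Z/226Z)^×.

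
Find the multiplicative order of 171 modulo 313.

The order of 171 must divide φ(313) = 313 − 1 = 312 = 2^3 · 3 · 13.
Divisors of 312: 1, 2, 3, 4, 6, 8, 12, 13, 24, 26, 39, 52, 78, 104, 156, 312.
Evaluate successive powers at the divisors of 312:
171^1 ≡ 171
171^2 ≡ 132
171^3 ≡ 36
171^4 ≡ 209
171^6 ≡ 44
171^8 ≡ 174
171^12 ≡ 58
171^13 ≡ 215
171^24 ≡ 234
171^26 ≡ 214
171^39 ≡ 312
171^52 ≡ 98
171^78 ≡ 1
Therefore the multiplicative order of 171 modulo 313 is 78.

78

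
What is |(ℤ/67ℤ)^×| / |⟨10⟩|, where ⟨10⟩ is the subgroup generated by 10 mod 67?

The order of 10 must divide φ(67) = 67 − 1 = 66 = 2 · 3 · 11.
Divisors of 66: 1, 2, 3, 6, 11, 22, 33, 66.
Test each divisor d:
10^1 ≡ 10 (mod 67)
10^2 ≡ 33 (mod 67)
10^3 ≡ 62 (mod 67)
10^6 ≡ 25 (mod 67)
10^11 ≡ 29 (mod 67)
10^22 ≡ 37 (mod 67)
10^33 ≡ 1 (mod 67) ✓
Thus |⟨10⟩| = ord(10) = 33.
Index = |(Z/67Z)^×| / |⟨10⟩| = 66 / 33 = 2.

2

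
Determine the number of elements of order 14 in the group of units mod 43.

φ(43) = 43 − 1 = 42 = 2 · 3 · 7.
In a cyclic group of order 42, there are φ(d) elements of order d for each divisor d of 42, and zero for non-divisors.
14 = 2 · 7 divides 42, and φ(14) = 6.

6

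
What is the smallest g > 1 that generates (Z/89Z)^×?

φ(89) = 89 − 1 = 88 = 2^3 · 11.
g is a primitive root iff g^(88/q) ≢ 1 (mod 89) for each prime q ∈ {2, 11}.
g = 2: 2^44 ≡ 1 — hits 1, so not a primitive root.
g = 3: 3^44 ≡ 88; 3^8 ≡ 64 — none is 1, so 3 is a primitive root.
So 3 is the smallest generator of (Z/89Z)^×.

3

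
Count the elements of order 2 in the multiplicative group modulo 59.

1

φ(59) = 59 − 1 = 58 = 2 · 29.
(Z/59Z)^× is cyclic (|G| = 58); a cyclic group of order m has exactly φ(d) elements of each order d | m, and none otherwise.
2 | 58, and φ(2) = 2 − 1 = 1.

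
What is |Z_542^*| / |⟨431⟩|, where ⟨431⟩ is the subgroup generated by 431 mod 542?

Since 431 ∈ (Z/542Z)^×, its order divides φ(542) = φ(2)·φ(271) = 1·270 = 270 = 2 · 3^3 · 5.
Divisors of 270: 1, 2, 3, 5, 6, 9, 10, 15, 18, 27, 30, 45, 54, 90, 135, 270.
Evaluate successive powers at the divisors of 270:
431^1 ≡ 431
431^2 ≡ 397
431^3 ≡ 377
431^5 ≡ 77
431^6 ≡ 125
431^9 ≡ 513
431^10 ≡ 509
431^15 ≡ 169
431^18 ≡ 299
431^27 ≡ 1
The order of 431 is 27, so the subgroup it generates has 27 elements.
Index = |(Z/542Z)^×| / |⟨431⟩| = 270 / 27 = 10.

10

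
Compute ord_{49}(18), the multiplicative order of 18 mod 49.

3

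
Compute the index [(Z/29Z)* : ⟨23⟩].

The order of 23 must divide φ(29) = 29 − 1 = 28 = 2^2 · 7.
Divisors of 28: 1, 2, 4, 7, 14, 28.
Check 23^d mod 29 for each divisor in increasing order:
23^1 ≡ 23
23^2 ≡ 7
23^4 ≡ 20
23^7 ≡ 1
The order of 23 is 7, so the subgroup it generates has 7 elements.
Index = |(Z/29Z)^×| / |⟨23⟩| = 28 / 7 = 4.

4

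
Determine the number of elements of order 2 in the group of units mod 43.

1

φ(43) = 43 − 1 = 42 = 2 · 3 · 7.
(Z/43Z)^× is cyclic (|G| = 42); a cyclic group of order m has exactly φ(d) elements of each order d | m, and none otherwise.
2 | 42, and φ(2) = 2 − 1 = 1.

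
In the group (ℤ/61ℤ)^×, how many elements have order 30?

φ(61) = 61 − 1 = 60 = 2^2 · 3 · 5.
In a cyclic group of order 60, there are φ(d) elements of order d for each divisor d of 60, and zero for non-divisors.
30 = 2 · 3 · 5 divides 60, and φ(30) = 8.

8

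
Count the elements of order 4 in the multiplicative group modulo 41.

2

φ(41) = 41 − 1 = 40 = 2^3 · 5.
(Z/41Z)^× is cyclic (|G| = 40); a cyclic group of order m has exactly φ(d) elements of each order d | m, and none otherwise.
4 = 2^2 divides 40, and φ(4) = 2.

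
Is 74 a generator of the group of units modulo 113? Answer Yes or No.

Yes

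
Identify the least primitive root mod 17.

3

φ(17) = 17 − 1 = 16 = 2^4.
Test candidates g = 2, 3, … against the prime factors q ∈ {2} of φ(17): g is a generator iff g^(16/q) ≢ 1 for every such q.
g = 2: 2^8 ≡ 1 — hits 1, so not a primitive root.
g = 3: 3^8 ≡ 16 — none is 1, so 3 is a primitive root.
The smallest primitive root modulo 17 is 3.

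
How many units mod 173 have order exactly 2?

1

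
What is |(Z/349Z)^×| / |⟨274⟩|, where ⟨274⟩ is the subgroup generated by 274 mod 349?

12

Since 274 ∈ (Z/349Z)^×, its order divides φ(349) = 349 − 1 = 348 = 2^2 · 3 · 29.
Divisors of 348: 1, 2, 3, 4, 6, 12, 29, 58, 87, 116, 174, 348.
Compute 274^d (mod 349) for the divisors d until we hit 1:
274^1 ≡ 274
274^2 ≡ 41
274^3 ≡ 66
274^4 ≡ 285
274^6 ≡ 168
274^12 ≡ 304
274^29 ≡ 1
The order of 274 is 29, so the subgroup it generates has 29 elements.
Index = |(Z/349Z)^×| / |⟨274⟩| = 348 / 29 = 12.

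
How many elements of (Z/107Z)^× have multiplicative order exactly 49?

0

φ(107) = 107 − 1 = 106 = 2 · 53.
(Z/107Z)^× is cyclic (|G| = 106); a cyclic group of order m has exactly φ(d) elements of each order d | m, and none otherwise.
49 does not divide 106, so no element of (Z/107Z)^× has order 49.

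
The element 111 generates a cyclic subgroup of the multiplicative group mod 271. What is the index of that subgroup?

5

ord(111) | φ(271) = 271 − 1 = 270 = 2 · 3^3 · 5.
Divisors of 270: 1, 2, 3, 5, 6, 9, 10, 15, 18, 27, 30, 45, 54, 90, 135, 270.
Compute 111^d (mod 271) for the divisors d until we hit 1:
111^1 ≡ 111 (mod 271)
111^2 ≡ 126 (mod 271)
111^3 ≡ 165 (mod 271)
111^5 ≡ 194 (mod 271)
111^6 ≡ 125 (mod 271)
111^9 ≡ 29 (mod 271)
111^10 ≡ 238 (mod 271)
111^15 ≡ 102 (mod 271)
111^18 ≡ 28 (mod 271)
111^27 ≡ 270 (mod 271)
111^30 ≡ 106 (mod 271)
111^45 ≡ 243 (mod 271)
111^54 ≡ 1 (mod 271) ✓
So ord_271(111) = 54, hence |⟨111⟩| = 54.
[(Z/271Z)^× : ⟨111⟩] = 270/54 = 5.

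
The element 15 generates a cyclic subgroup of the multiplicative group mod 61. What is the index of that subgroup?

Since 15 ∈ (Z/61Z)^×, its order divides φ(61) = 61 − 1 = 60 = 2^2 · 3 · 5.
Divisors of 60: 1, 2, 3, 4, 5, 6, 10, 12, 15, 20, 30, 60.
Compute 15^d (mod 61) for the divisors d until we hit 1:
15^1 ≡ 15 (mod 61)
15^2 ≡ 42 (mod 61)
15^3 ≡ 20 (mod 61)
15^4 ≡ 56 (mod 61)
15^5 ≡ 47 (mod 61)
15^6 ≡ 34 (mod 61)
15^10 ≡ 13 (mod 61)
15^12 ≡ 58 (mod 61)
15^15 ≡ 1 (mod 61) ✓
So ord_61(15) = 15, hence |⟨15⟩| = 15.
[(Z/61Z)^× : ⟨15⟩] = 60/15 = 4.

4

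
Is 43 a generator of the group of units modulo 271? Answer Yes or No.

Yes

φ(271) = 271 − 1 = 270 = 2 · 3^3 · 5.
43 is a primitive root mod 271 iff 43^(φ(271)/q) ≢ 1 for every prime q | φ(271), i.e. q ∈ {2, 3, 5}.
43^135 ≡ 270 (mod 271)  [q = 2: ≢ 1 ✓]
43^90 ≡ 28 (mod 271)  [q = 3: ≢ 1 ✓]
43^54 ≡ 244 (mod 271)  [q = 5: ≢ 1 ✓]
All checks pass, so 43 has order 270 and is a primitive root modulo 271.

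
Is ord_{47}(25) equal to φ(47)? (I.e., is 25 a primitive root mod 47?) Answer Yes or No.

φ(47) = 47 − 1 = 46 = 2 · 23.
An element g generates (Z/47Z)^× iff g^(46/q) ≢ 1 (mod 47) for each prime q ∈ {2, 23}.
25^23 ≡ 1 (mod 47)  [q = 2: ≡ 1 ✗]
25^2 ≡ 14 (mod 47)  [q = 23: ≢ 1 ✓]
Since 25^23 ≡ 1, the order of 25 divides 23 < 46, so 25 is not a primitive root.

No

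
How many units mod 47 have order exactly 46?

φ(47) = 47 − 1 = 46 = 2 · 23.
(Z/47Z)^× is cyclic (|G| = 46); a cyclic group of order m has exactly φ(d) elements of each order d | m, and none otherwise.
46 = 2 · 23 divides 46, and φ(46) = 22.

22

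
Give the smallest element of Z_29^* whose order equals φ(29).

2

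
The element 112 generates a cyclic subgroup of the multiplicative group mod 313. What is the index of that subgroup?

ord(112) | φ(313) = 313 − 1 = 312 = 2^3 · 3 · 13.
Divisors of 312: 1, 2, 3, 4, 6, 8, 12, 13, 24, 26, 39, 52, 78, 104, 156, 312.
Compute 112^d (mod 313) for the divisors d until we hit 1:
112^1 ≡ 112 (mod 313)
112^2 ≡ 24 (mod 313)
112^3 ≡ 184 (mod 313)
112^4 ≡ 263 (mod 313)
112^6 ≡ 52 (mod 313)
112^8 ≡ 309 (mod 313)
112^12 ≡ 200 (mod 313)
112^13 ≡ 177 (mod 313)
112^24 ≡ 249 (mod 313)
112^26 ≡ 29 (mod 313)
112^39 ≡ 125 (mod 313)
112^52 ≡ 215 (mod 313)
112^78 ≡ 288 (mod 313)
112^104 ≡ 214 (mod 313)
112^156 ≡ 312 (mod 313)
112^312 ≡ 1 (mod 313) ✓
Thus |⟨112⟩| = ord(112) = 312.
The index is φ(313) / ord(112) = 312 / 312 = 1.

1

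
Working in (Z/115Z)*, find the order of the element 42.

44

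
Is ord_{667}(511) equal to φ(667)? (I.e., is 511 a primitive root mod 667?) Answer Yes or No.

No

667 = 23 · 29 is a product of two distinct odd primes, so (Z/667Z)^× ≅ (Z/23Z)^× × (Z/29Z)^× is not cyclic.
No primitive root modulo 667 exists; in particular 511 is not one.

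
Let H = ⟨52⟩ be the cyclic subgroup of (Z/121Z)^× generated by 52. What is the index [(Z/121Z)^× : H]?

1

By Lagrange's theorem, ord_121(52) divides φ(121) = φ(11^2) = 11·(11−1) = 110 = 2 · 5 · 11.
Divisors of 110: 1, 2, 5, 10, 11, 22, 55, 110.
Evaluate successive powers at the divisors of 110:
52^1 ≡ 52
52^2 ≡ 42
52^5 ≡ 10
52^10 ≡ 100
52^11 ≡ 118
52^22 ≡ 9
52^55 ≡ 120
52^110 ≡ 1
Thus |⟨52⟩| = ord(52) = 110.
The index is φ(121) / ord(52) = 110 / 110 = 1.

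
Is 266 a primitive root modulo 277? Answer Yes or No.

Yes

φ(277) = 277 − 1 = 276 = 2^2 · 3 · 23.
It suffices to check that the order of 266 is not a proper divisor of 276: compute 266^(276/q) for q ∈ {2, 3, 23}.
266^138 ≡ 276 (mod 277)  [q = 2: ≢ 1 ✓]
266^92 ≡ 116 (mod 277)  [q = 3: ≢ 1 ✓]
266^12 ≡ 264 (mod 277)  [q = 23: ≢ 1 ✓]
Every test exponent gives a nontrivial residue, hence 266 generates the full group.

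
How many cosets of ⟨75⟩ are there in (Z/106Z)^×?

1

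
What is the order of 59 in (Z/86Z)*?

7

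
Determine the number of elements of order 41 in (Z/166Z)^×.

40

φ(166) = φ(2)·φ(83) = 1·82 = 82 = 2 · 41.
Since (Z/166Z)^× is cyclic of order 82, the number of elements of order d is φ(d) when d | 82 and 0 otherwise.
41 | 82, and φ(41) = 41 − 1 = 40.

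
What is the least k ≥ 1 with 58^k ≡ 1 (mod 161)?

33

By Lagrange's theorem, ord_161(58) divides φ(161) = φ(7·23) = (7−1)·(23−1) = 6·22 = 132 = 2^2 · 3 · 11.
Divisors of 132: 1, 2, 3, 4, 6, 11, 12, 22, 33, 44, 66, 132.
Test each divisor d:
58^1 ≡ 58 (mod 161)
58^2 ≡ 144 (mod 161)
58^3 ≡ 141 (mod 161)
58^4 ≡ 128 (mod 161)
58^6 ≡ 78 (mod 161)
58^11 ≡ 116 (mod 161)
58^12 ≡ 127 (mod 161)
58^22 ≡ 93 (mod 161)
58^33 ≡ 1 (mod 161) ✓
The smallest such exponent is 33, so the order of 58 is 33.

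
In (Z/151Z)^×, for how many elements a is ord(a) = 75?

φ(151) = 151 − 1 = 150 = 2 · 3 · 5^2.
Since (Z/151Z)^× is cyclic of order 150, the number of elements of order d is φ(d) when d | 150 and 0 otherwise.
75 = 3 · 5^2 divides 150, and φ(75) = 40.

40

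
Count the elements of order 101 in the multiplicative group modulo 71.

φ(71) = 71 − 1 = 70 = 2 · 5 · 7.
In a cyclic group of order 70, there are φ(d) elements of order d for each divisor d of 70, and zero for non-divisors.
Here 70 is not a multiple of 101, so there are no elements of order 101.

0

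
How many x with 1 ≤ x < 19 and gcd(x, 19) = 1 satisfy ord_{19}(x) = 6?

2

φ(19) = 19 − 1 = 18 = 2 · 3^2.
In a cyclic group of order 18, there are φ(d) elements of order d for each divisor d of 18, and zero for non-divisors.
6 = 2 · 3 divides 18, and φ(6) = 2.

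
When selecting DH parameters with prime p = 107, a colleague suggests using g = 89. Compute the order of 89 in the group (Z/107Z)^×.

53

Since 89 ∈ (Z/107Z)^×, its order divides φ(107) = 107 − 1 = 106 = 2 · 53.
Divisors of 106: 1, 2, 53, 106.
Test each divisor d:
89^1 ≡ 89
89^2 ≡ 3
89^53 ≡ 1
Hence ord(89) = 53.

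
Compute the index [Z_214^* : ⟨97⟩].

Since 97 ∈ (Z/214Z)^×, its order divides φ(214) = φ(2)·φ(107) = 1·106 = 106 = 2 · 53.
Divisors of 106: 1, 2, 53, 106.
Test each divisor d:
97^1 ≡ 97
97^2 ≡ 207
97^53 ≡ 213
97^106 ≡ 1
The order of 97 is 106, so the subgroup it generates has 106 elements.
[(Z/214Z)^× : ⟨97⟩] = 106/106 = 1.

1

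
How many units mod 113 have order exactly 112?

φ(113) = 113 − 1 = 112 = 2^4 · 7.
(Z/113Z)^× is cyclic (|G| = 112); a cyclic group of order m has exactly φ(d) elements of each order d | m, and none otherwise.
112 = 2^4 · 7 divides 112, and φ(112) = 48.

48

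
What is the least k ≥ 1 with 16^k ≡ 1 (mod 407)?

45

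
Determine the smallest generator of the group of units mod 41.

6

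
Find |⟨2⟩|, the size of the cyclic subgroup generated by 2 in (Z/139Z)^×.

138

Since 2 ∈ (Z/139Z)^×, its order divides φ(139) = 139 − 1 = 138 = 2 · 3 · 23.
Divisors of 138: 1, 2, 3, 6, 23, 46, 69, 138.
Evaluate successive powers at the divisors of 138:
2^1 ≡ 2 (mod 139)
2^2 ≡ 4 (mod 139)
2^3 ≡ 8 (mod 139)
2^6 ≡ 64 (mod 139)
2^23 ≡ 97 (mod 139)
2^46 ≡ 96 (mod 139)
2^69 ≡ 138 (mod 139)
2^138 ≡ 1 (mod 139) ✓
So ord_139(2) = 138.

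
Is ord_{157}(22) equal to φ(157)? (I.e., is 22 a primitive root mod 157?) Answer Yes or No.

No

φ(157) = 157 − 1 = 156 = 2^2 · 3 · 13.
22 is a primitive root mod 157 iff 22^(φ(157)/q) ≢ 1 for every prime q | φ(157), i.e. q ∈ {2, 3, 13}.
22^78 ≡ 156 (mod 157)  [q = 2: ≢ 1 ✓]
22^52 ≡ 12 (mod 157)  [q = 3: ≢ 1 ✓]
22^12 ≡ 1 (mod 157)  [q = 13: ≡ 1 ✗]
The check at q = 13 fails, so 22 generates a proper subgroup.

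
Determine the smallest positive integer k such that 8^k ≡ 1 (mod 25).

20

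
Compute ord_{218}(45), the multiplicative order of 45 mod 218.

3

The order of 45 must divide φ(218) = φ(2)·φ(109) = 1·108 = 108 = 2^2 · 3^3.
Divisors of 108: 1, 2, 3, 4, 6, 9, 12, 18, 27, 36, 54, 108.
Check 45^d mod 218 for each divisor in increasing order:
45^1 ≡ 45
45^2 ≡ 63
45^3 ≡ 1
So ord_218(45) = 3.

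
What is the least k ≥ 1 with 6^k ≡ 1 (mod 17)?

The order of 6 must divide φ(17) = 17 − 1 = 16 = 2^4.
Divisors of 16: 1, 2, 4, 8, 16.
Compute 6^d (mod 17) for the divisors d until we hit 1:
6^1 ≡ 6 (mod 17)
6^2 ≡ 2 (mod 17)
6^4 ≡ 4 (mod 17)
6^8 ≡ 16 (mod 17)
6^16 ≡ 1 (mod 17) ✓
The smallest such exponent is 16, so the order of 6 is 16.

16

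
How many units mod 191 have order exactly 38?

18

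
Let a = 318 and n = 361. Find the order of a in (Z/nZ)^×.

342

Since 318 ∈ (Z/361Z)^×, its order divides φ(361) = φ(19^2) = 19·(19−1) = 342 = 2 · 3^2 · 19.
Divisors of 342: 1, 2, 3, 6, 9, 18, 19, 38, 57, 114, 171, 342.
Evaluate successive powers at the divisors of 342:
318^1 ≡ 318
318^2 ≡ 44
318^3 ≡ 274
318^6 ≡ 349
318^9 ≡ 322
318^18 ≡ 77
318^19 ≡ 299
318^38 ≡ 234
318^57 ≡ 293
318^114 ≡ 292
318^171 ≡ 360
318^342 ≡ 1
Hence ord(318) = 342.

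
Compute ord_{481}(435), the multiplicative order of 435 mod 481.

ord(435) | φ(481) = φ(13·37) = (13−1)·(37−1) = 12·36 = 432 = 2^4 · 3^3.
Divisors of 432: 1, 2, 3, 4, 6, 8, 9, 12, 16, 18, 24, 27, 36, 48, 54, 72, 108, 144, 216, 432.
Evaluate successive powers at the divisors of 432:
435^1 ≡ 435 (mod 481)
435^2 ≡ 192 (mod 481)
435^3 ≡ 307 (mod 481)
435^4 ≡ 308 (mod 481)
435^6 ≡ 454 (mod 481)
435^8 ≡ 107 (mod 481)
435^9 ≡ 369 (mod 481)
435^12 ≡ 248 (mod 481)
435^16 ≡ 386 (mod 481)
435^18 ≡ 38 (mod 481)
435^24 ≡ 417 (mod 481)
435^27 ≡ 73 (mod 481)
435^36 ≡ 1 (mod 481) ✓
So ord_481(435) = 36.

36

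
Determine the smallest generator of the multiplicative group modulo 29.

2

φ(29) = 29 − 1 = 28 = 2^2 · 7.
Test candidates g = 2, 3, … against the prime factors q ∈ {2, 7} of φ(29): g is a generator iff g^(28/q) ≢ 1 for every such q.
g = 2: 2^14 ≡ 28; 2^4 ≡ 16 — none is 1, so 2 is a primitive root.
The smallest primitive root modulo 29 is 2.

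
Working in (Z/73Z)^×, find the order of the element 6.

36

The order of 6 must divide φ(73) = 73 − 1 = 72 = 2^3 · 3^2.
Divisors of 72: 1, 2, 3, 4, 6, 8, 9, 12, 18, 24, 36, 72.
Test each divisor d:
6^1 ≡ 6 (mod 73)
6^2 ≡ 36 (mod 73)
6^3 ≡ 70 (mod 73)
6^4 ≡ 55 (mod 73)
6^6 ≡ 9 (mod 73)
6^8 ≡ 32 (mod 73)
6^9 ≡ 46 (mod 73)
6^12 ≡ 8 (mod 73)
6^18 ≡ 72 (mod 73)
6^24 ≡ 64 (mod 73)
6^36 ≡ 1 (mod 73) ✓
Therefore the multiplicative order of 6 modulo 73 is 36.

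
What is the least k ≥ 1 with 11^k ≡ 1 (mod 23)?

22

The order of 11 must divide φ(23) = 23 − 1 = 22 = 2 · 11.
Divisors of 22: 1, 2, 11, 22.
Compute 11^d (mod 23) for the divisors d until we hit 1:
11^1 ≡ 11 (mod 23)
11^2 ≡ 6 (mod 23)
11^11 ≡ 22 (mod 23)
11^22 ≡ 1 (mod 23) ✓
Therefore the multiplicative order of 11 modulo 23 is 22.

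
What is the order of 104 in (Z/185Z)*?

18

The order of 104 must divide φ(185) = φ(5·37) = (5−1)·(37−1) = 4·36 = 144 = 2^4 · 3^2.
Divisors of 144: 1, 2, 3, 4, 6, 8, 9, 12, 16, 18, 24, 36, 48, 72, 144.
Test each divisor d:
104^1 ≡ 104
104^2 ≡ 86
104^3 ≡ 64
104^4 ≡ 181
104^6 ≡ 26
104^8 ≡ 16
104^9 ≡ 184
104^12 ≡ 121
104^16 ≡ 71
104^18 ≡ 1
Therefore the multiplicative order of 104 modulo 185 is 18.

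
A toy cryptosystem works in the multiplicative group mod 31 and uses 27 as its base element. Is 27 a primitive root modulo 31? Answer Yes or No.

φ(31) = 31 − 1 = 30 = 2 · 3 · 5.
It suffices to check that the order of 27 is not a proper divisor of 30: compute 27^(30/q) for q ∈ {2, 3, 5}.
27^15 ≡ 30 (mod 31)  [q = 2: ≢ 1 ✓]
27^10 ≡ 1 (mod 31)  [q = 3: ≡ 1 ✗]
27^6 ≡ 4 (mod 31)  [q = 5: ≢ 1 ✓]
Since 27^10 ≡ 1, the order of 27 divides 10 < 30, so 27 is not a primitive root.

No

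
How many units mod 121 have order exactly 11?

φ(121) = φ(11^2) = 11·(11−1) = 110 = 2 · 5 · 11.
Since (Z/121Z)^× is cyclic of order 110, the number of elements of order d is φ(d) when d | 110 and 0 otherwise.
11 | 110, and φ(11) = 11 − 1 = 10.

10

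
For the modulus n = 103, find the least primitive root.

5

φ(103) = 103 − 1 = 102 = 2 · 3 · 17.
g is a primitive root iff g^(102/q) ≢ 1 (mod 103) for each prime q ∈ {2, 3, 17}.
g = 2: 2^51 ≡ 1 — hits 1, so not a primitive root.
g = 3: 3^51 ≡ 102; 3^34 ≡ 1 — hits 1, so not a primitive root.
g = 4: 4^51 ≡ 1 — hits 1, so not a primitive root.
g = 5: 5^51 ≡ 102; 5^34 ≡ 56; 5^6 ≡ 72 — none is 1, so 5 is a primitive root.
So 5 is the smallest generator of (Z/103Z)^×.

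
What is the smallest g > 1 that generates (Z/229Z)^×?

φ(229) = 229 − 1 = 228 = 2^2 · 3 · 19.
Test candidates g = 2, 3, … against the prime factors q ∈ {2, 3, 19} of φ(229): g is a generator iff g^(228/q) ≢ 1 for every such q.
g = 2: 2^114 ≡ 228; 2^76 ≡ 1 — hits 1, so not a primitive root.
g = 3: 3^114 ≡ 1 — hits 1, so not a primitive root.
g = 4: 4^114 ≡ 1 — hits 1, so not a primitive root.
g = 5: 5^114 ≡ 1 — hits 1, so not a primitive root.
g = 6: 6^114 ≡ 228; 6^76 ≡ 134; 6^12 ≡ 165 — none is 1, so 6 is a primitive root.
Hence the least primitive root of 229 is 6.

6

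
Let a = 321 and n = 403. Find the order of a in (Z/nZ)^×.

By Lagrange's theorem, ord_403(321) divides φ(403) = φ(13·31) = (13−1)·(31−1) = 12·30 = 360 = 2^3 · 3^2 · 5.
Divisors of 360: 1, 2, 3, 4, 5, 6, 8, 9, 10, 12, 15, 18, 20, 24, 30, 36, 40, 45, 60, 72, 90, 120, 180, 360.
Test each divisor d:
321^1 ≡ 321
321^2 ≡ 276
321^3 ≡ 339
321^4 ≡ 9
321^5 ≡ 68
321^6 ≡ 66
321^8 ≡ 81
321^9 ≡ 209
321^10 ≡ 191
321^12 ≡ 326
321^15 ≡ 92
321^18 ≡ 157
321^20 ≡ 211
321^24 ≡ 287
321^30 ≡ 1
The smallest such exponent is 30, so the order of 321 is 30.

30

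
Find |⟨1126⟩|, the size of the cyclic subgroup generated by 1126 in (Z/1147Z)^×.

45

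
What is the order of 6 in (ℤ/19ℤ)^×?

9

Since 6 ∈ (Z/19Z)^×, its order divides φ(19) = 19 − 1 = 18 = 2 · 3^2.
Divisors of 18: 1, 2, 3, 6, 9, 18.
Compute 6^d (mod 19) for the divisors d until we hit 1:
6^1 ≡ 6
6^2 ≡ 17
6^3 ≡ 7
6^6 ≡ 11
6^9 ≡ 1
So ord_19(6) = 9.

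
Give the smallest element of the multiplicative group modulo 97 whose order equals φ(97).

5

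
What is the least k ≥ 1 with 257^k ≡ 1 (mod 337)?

Since 257 ∈ (Z/337Z)^×, its order divides φ(337) = 337 − 1 = 336 = 2^4 · 3 · 7.
Divisors of 336: 1, 2, 3, 4, 6, 7, 8, 12, 14, 16, 21, 24, 28, 42, 48, 56, 84, 112, 168, 336.
Test each divisor d:
257^1 ≡ 257 (mod 337)
257^2 ≡ 334 (mod 337)
257^3 ≡ 240 (mod 337)
257^4 ≡ 9 (mod 337)
257^6 ≡ 310 (mod 337)
257^7 ≡ 138 (mod 337)
257^8 ≡ 81 (mod 337)
257^12 ≡ 55 (mod 337)
257^14 ≡ 172 (mod 337)
257^16 ≡ 158 (mod 337)
257^21 ≡ 146 (mod 337)
257^24 ≡ 329 (mod 337)
257^28 ≡ 265 (mod 337)
257^42 ≡ 85 (mod 337)
257^48 ≡ 64 (mod 337)
257^56 ≡ 129 (mod 337)
257^84 ≡ 148 (mod 337)
257^112 ≡ 128 (mod 337)
257^168 ≡ 336 (mod 337)
257^336 ≡ 1 (mod 337) ✓
So ord_337(257) = 336.

336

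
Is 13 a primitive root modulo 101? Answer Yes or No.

φ(101) = 101 − 1 = 100 = 2^2 · 5^2.
It suffices to check that the order of 13 is not a proper divisor of 100: compute 13^(100/q) for q ∈ {2, 5}.
13^50 ≡ 1 (mod 101)  [q = 2: ≡ 1 ✗]
13^20 ≡ 95 (mod 101)  [q = 5: ≢ 1 ✓]
Since 13^50 ≡ 1, the order of 13 divides 50 < 100, so 13 is not a primitive root.

No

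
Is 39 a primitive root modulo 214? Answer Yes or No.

φ(214) = φ(2)·φ(107) = 1·106 = 106 = 2 · 53.
An element g generates (Z/214Z)^× iff g^(106/q) ≢ 1 (mod 214) for each prime q ∈ {2, 53}.
39^53 ≡ 1 (mod 214)  [q = 2: ≡ 1 ✗]
39^2 ≡ 23 (mod 214)  [q = 53: ≢ 1 ✓]
39^53 ≡ 1 shows ord(39) | 53, strictly less than φ(214); not a primitive root.

No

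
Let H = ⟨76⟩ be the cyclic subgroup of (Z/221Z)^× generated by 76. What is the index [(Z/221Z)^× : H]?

8

ord(76) | φ(221) = φ(13·17) = (13−1)·(17−1) = 12·16 = 192 = 2^6 · 3.
Divisors of 192: 1, 2, 3, 4, 6, 8, 12, 16, 24, 32, 48, 64, 96, 192.
Check 76^d mod 221 for each divisor in increasing order:
76^1 ≡ 76 (mod 221)
76^2 ≡ 30 (mod 221)
76^3 ≡ 70 (mod 221)
76^4 ≡ 16 (mod 221)
76^6 ≡ 38 (mod 221)
76^8 ≡ 35 (mod 221)
76^12 ≡ 118 (mod 221)
76^16 ≡ 120 (mod 221)
76^24 ≡ 1 (mod 221) ✓
So ord_221(76) = 24, hence |⟨76⟩| = 24.
[(Z/221Z)^× : ⟨76⟩] = 192/24 = 8.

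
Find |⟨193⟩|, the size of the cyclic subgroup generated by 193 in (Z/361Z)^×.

342

The order of 193 must divide φ(361) = φ(19^2) = 19·(19−1) = 342 = 2 · 3^2 · 19.
Divisors of 342: 1, 2, 3, 6, 9, 18, 19, 38, 57, 114, 171, 342.
Test each divisor d:
193^1 ≡ 193 (mod 361)
193^2 ≡ 66 (mod 361)
193^3 ≡ 103 (mod 361)
193^6 ≡ 140 (mod 361)
193^9 ≡ 341 (mod 361)
193^18 ≡ 39 (mod 361)
193^19 ≡ 307 (mod 361)
193^38 ≡ 28 (mod 361)
193^57 ≡ 293 (mod 361)
193^114 ≡ 292 (mod 361)
193^171 ≡ 360 (mod 361)
193^342 ≡ 1 (mod 361) ✓
So ord_361(193) = 342.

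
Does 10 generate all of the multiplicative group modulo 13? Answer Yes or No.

No

φ(13) = 13 − 1 = 12 = 2^2 · 3.
10 is a primitive root mod 13 iff 10^(φ(13)/q) ≢ 1 for every prime q | φ(13), i.e. q ∈ {2, 3}.
10^6 ≡ 1 (mod 13)  [q = 2: ≡ 1 ✗]
10^4 ≡ 3 (mod 13)  [q = 3: ≢ 1 ✓]
10^6 ≡ 1 shows ord(10) | 6, strictly less than φ(13); not a primitive root.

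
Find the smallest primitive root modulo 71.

7

φ(71) = 71 − 1 = 70 = 2 · 5 · 7.
g is a primitive root iff g^(70/q) ≢ 1 (mod 71) for each prime q ∈ {2, 5, 7}.
g = 2: 2^35 ≡ 1 — hits 1, so not a primitive root.
g = 3: 3^35 ≡ 1 — hits 1, so not a primitive root.
g = 4: 4^35 ≡ 1 — hits 1, so not a primitive root.
g = 5: 5^35 ≡ 1 — hits 1, so not a primitive root.
g = 6: 6^35 ≡ 1 — hits 1, so not a primitive root.
g = 7: 7^35 ≡ 70; 7^14 ≡ 54; 7^10 ≡ 45 — none is 1, so 7 is a primitive root.
The smallest primitive root modulo 71 is 7.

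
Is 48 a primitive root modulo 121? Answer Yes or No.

No

φ(121) = φ(11^2) = 11·(11−1) = 110 = 2 · 5 · 11.
Test 48^(110/q) mod 121 for each prime factor q of 110:
48^55 ≡ 1 (mod 121)  [q = 2: ≡ 1 ✗]
48^22 ≡ 27 (mod 121)  [q = 5: ≢ 1 ✓]
48^10 ≡ 100 (mod 121)  [q = 11: ≢ 1 ✓]
Since 48^55 ≡ 1, the order of 48 divides 55 < 110, so 48 is not a primitive root.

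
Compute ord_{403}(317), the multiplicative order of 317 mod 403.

Since 317 ∈ (Z/403Z)^×, its order divides φ(403) = φ(13·31) = (13−1)·(31−1) = 12·30 = 360 = 2^3 · 3^2 · 5.
Divisors of 360: 1, 2, 3, 4, 5, 6, 8, 9, 10, 12, 15, 18, 20, 24, 30, 36, 40, 45, 60, 72, 90, 120, 180, 360.
Test each divisor d:
317^1 ≡ 317
317^2 ≡ 142
317^3 ≡ 281
317^4 ≡ 14
317^5 ≡ 5
317^6 ≡ 376
317^8 ≡ 196
317^9 ≡ 70
317^10 ≡ 25
317^12 ≡ 326
317^15 ≡ 125
317^18 ≡ 64
317^20 ≡ 222
317^24 ≡ 287
317^30 ≡ 311
317^36 ≡ 66
317^40 ≡ 118
317^45 ≡ 187
317^60 ≡ 1
Hence ord(317) = 60.

60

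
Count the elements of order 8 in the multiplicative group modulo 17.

φ(17) = 17 − 1 = 16 = 2^4.
Since (Z/17Z)^× is cyclic of order 16, the number of elements of order d is φ(d) when d | 16 and 0 otherwise.
8 = 2^3 divides 16, and φ(8) = 4.

4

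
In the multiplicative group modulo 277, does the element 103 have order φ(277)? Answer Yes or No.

Yes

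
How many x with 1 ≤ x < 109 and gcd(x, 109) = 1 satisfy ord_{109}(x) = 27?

18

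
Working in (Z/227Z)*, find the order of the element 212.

The order of 212 must divide φ(227) = 227 − 1 = 226 = 2 · 113.
Divisors of 226: 1, 2, 113, 226.
Compute 212^d (mod 227) for the divisors d until we hit 1:
212^1 ≡ 212 (mod 227)
212^2 ≡ 225 (mod 227)
212^113 ≡ 1 (mod 227) ✓
The smallest such exponent is 113, so the order of 212 is 113.

113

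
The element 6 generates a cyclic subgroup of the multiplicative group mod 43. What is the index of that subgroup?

14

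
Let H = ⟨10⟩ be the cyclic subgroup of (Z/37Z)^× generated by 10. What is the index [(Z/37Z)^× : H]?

12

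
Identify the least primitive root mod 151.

φ(151) = 151 − 1 = 150 = 2 · 3 · 5^2.
g is a primitive root iff g^(150/q) ≢ 1 (mod 151) for each prime q ∈ {2, 3, 5}.
g = 2: 2^75 ≡ 1 — hits 1, so not a primitive root.
g = 3: 3^75 ≡ 150; 3^50 ≡ 1 — hits 1, so not a primitive root.
g = 4: 4^75 ≡ 1 — hits 1, so not a primitive root.
g = 5: 5^75 ≡ 1 — hits 1, so not a primitive root.
g = 6: 6^75 ≡ 150; 6^50 ≡ 32; 6^30 ≡ 59 — none is 1, so 6 is a primitive root.
Hence the least primitive root of 151 is 6.

6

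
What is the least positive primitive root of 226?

3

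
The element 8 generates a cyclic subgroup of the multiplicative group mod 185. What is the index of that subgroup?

ord(8) | φ(185) = φ(5·37) = (5−1)·(37−1) = 4·36 = 144 = 2^4 · 3^2.
Divisors of 144: 1, 2, 3, 4, 6, 8, 9, 12, 16, 18, 24, 36, 48, 72, 144.
Test each divisor d:
8^1 ≡ 8 (mod 185)
8^2 ≡ 64 (mod 185)
8^3 ≡ 142 (mod 185)
8^4 ≡ 26 (mod 185)
8^6 ≡ 184 (mod 185)
8^8 ≡ 121 (mod 185)
8^9 ≡ 43 (mod 185)
8^12 ≡ 1 (mod 185) ✓
So ord_185(8) = 12, hence |⟨8⟩| = 12.
Index = |(Z/185Z)^×| / |⟨8⟩| = 144 / 12 = 12.

12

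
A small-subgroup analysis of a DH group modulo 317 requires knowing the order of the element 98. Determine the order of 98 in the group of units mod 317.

316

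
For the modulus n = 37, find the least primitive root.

φ(37) = 37 − 1 = 36 = 2^2 · 3^2.
Test candidates g = 2, 3, … against the prime factors q ∈ {2, 3} of φ(37): g is a generator iff g^(36/q) ≢ 1 for every such q.
g = 2: 2^18 ≡ 36; 2^12 ≡ 26 — none is 1, so 2 is a primitive root.
The smallest primitive root modulo 37 is 2.

2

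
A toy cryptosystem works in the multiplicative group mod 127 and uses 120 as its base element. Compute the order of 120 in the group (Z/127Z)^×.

63

The order of 120 must divide φ(127) = 127 − 1 = 126 = 2 · 3^2 · 7.
Divisors of 126: 1, 2, 3, 6, 7, 9, 14, 18, 21, 42, 63, 126.
Evaluate successive powers at the divisors of 126:
120^1 ≡ 120 (mod 127)
120^2 ≡ 49 (mod 127)
120^3 ≡ 38 (mod 127)
120^6 ≡ 47 (mod 127)
120^7 ≡ 52 (mod 127)
120^9 ≡ 8 (mod 127)
120^14 ≡ 37 (mod 127)
120^18 ≡ 64 (mod 127)
120^21 ≡ 19 (mod 127)
120^42 ≡ 107 (mod 127)
120^63 ≡ 1 (mod 127) ✓
Therefore the multiplicative order of 120 modulo 127 is 63.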